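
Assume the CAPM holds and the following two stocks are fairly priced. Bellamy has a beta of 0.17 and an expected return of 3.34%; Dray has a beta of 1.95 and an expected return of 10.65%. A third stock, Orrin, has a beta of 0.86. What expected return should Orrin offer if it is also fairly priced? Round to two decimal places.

6.17%

MRP (SML slope) = (10.65% − 3.34%) / (1.95 − 0.17) = 7.31% / 1.78 = 4.1067%
R_f (intercept) = 3.34% − 0.17 × 4.1067% = 2.6419%
E(R_Orrin) = R_f + β × MRP = 2.6419% + 0.86 × 4.1067% = 6.17%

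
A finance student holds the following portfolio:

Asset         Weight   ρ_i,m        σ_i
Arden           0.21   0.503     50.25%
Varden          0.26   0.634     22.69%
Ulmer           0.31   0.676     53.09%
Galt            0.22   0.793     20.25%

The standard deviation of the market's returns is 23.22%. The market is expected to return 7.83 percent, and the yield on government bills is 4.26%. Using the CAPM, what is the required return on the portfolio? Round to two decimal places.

7.90%

β_Arden = 0.503 × 50.25% / 23.22% = 1.0885
β_Varden = 0.634 × 22.69% / 23.22% = 0.6195
β_Ulmer = 0.676 × 53.09% / 23.22% = 1.5456
β_Galt = 0.793 × 20.25% / 23.22% = 0.6916
β_P = Σ w_i β_i = 0.21×1.0885 + 0.26×0.6195 + 0.31×1.5456 + 0.22×0.6916 = 1.0209
MRP = 7.83% − 4.26% = 3.57%
E(R_P) = R_f + β_P × MRP = 4.26% + 1.0209 × 3.57% = 7.90%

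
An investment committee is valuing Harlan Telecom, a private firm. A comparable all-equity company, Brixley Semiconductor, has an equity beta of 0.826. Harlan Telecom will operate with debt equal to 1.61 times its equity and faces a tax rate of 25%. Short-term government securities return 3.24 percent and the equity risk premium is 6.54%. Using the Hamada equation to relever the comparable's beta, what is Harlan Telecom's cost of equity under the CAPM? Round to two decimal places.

15.17%

β_L = β_U × [1 + (1 − t)(D/E)] = 0.826 × [1 + (1 − 0.25) × 1.61]
    = 0.826 × [1 + 0.75 × 1.61] = 0.826 × 2.2075 = 1.8234
E(R) = R_f + β_L × MRP = 3.24% + 1.8234 × 6.54% = 15.17%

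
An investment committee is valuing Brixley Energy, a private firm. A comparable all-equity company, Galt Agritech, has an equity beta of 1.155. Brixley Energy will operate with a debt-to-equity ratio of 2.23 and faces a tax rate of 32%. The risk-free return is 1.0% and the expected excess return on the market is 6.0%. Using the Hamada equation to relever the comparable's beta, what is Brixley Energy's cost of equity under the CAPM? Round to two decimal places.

18.44%

β_L = β_U × [1 + (1 − t)(D/E)] = 1.155 × [1 + (1 − 0.32) × 2.23]
    = 1.155 × [1 + 0.68 × 2.23] = 1.155 × 2.5164 = 2.9064
E(R) = R_f + β_L × MRP = 1.0% + 2.9064 × 6.0% = 18.44%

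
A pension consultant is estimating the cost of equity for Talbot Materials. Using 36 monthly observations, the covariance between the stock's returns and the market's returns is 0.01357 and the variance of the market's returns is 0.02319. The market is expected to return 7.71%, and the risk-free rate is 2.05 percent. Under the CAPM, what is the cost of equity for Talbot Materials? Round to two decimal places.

5.36%

β = Cov(R_i, R_m) / Var(R_m) = 0.01357 / 0.02319 = 0.5852
MRP = 7.71% − 2.05% = 5.66%
E(R) = R_f + β × MRP = 2.05% + 0.5852 × 5.66% = 5.36%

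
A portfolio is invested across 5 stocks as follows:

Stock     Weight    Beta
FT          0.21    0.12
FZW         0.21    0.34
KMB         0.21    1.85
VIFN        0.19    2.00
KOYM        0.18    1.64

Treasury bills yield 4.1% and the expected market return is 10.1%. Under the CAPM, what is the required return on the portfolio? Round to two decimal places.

β_P = Σ w_i β_i = 0.21×0.12 + 0.21×0.34 + 0.21×1.85 + 0.19×2.00 + 0.18×1.64 = 1.1603
MRP = 10.1% − 4.1% = 6.00%
E(R_P) = R_f + β_P × MRP = 4.1% + 1.1603 × 6.0% = 11.06%

11.06%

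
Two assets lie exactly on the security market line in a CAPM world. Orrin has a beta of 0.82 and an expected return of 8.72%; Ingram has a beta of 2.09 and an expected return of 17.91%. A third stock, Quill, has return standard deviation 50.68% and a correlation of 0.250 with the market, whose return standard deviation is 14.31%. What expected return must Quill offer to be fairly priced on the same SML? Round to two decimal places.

9.19%

MRP = (17.91% − 8.72%) / (2.09 − 0.82) = 7.2362%
R_f = 8.72% − 0.82 × 7.2362% = 2.7863%
β_Quill = ρ·σ_i/σ_m = 0.250 × 50.68 / 14.31 = 0.8854
E(R_Quill) = R_f + β × MRP = 2.7863% + 0.8854 × 7.2362% = 9.19%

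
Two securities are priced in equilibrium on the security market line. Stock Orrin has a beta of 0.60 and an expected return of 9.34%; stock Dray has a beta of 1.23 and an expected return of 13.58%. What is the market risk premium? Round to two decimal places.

Both satisfy E(R) = R_f + β·MRP, so the slope of the SML is
MRP = (13.58% − 9.34%) / (1.23 − 0.60) = 4.24% / 0.63 = 6.7302%

6.73%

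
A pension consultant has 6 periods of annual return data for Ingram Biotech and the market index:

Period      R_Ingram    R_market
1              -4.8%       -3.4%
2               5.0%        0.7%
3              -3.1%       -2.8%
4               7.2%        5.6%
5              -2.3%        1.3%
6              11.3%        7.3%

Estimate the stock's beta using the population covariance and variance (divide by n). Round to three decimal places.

Mean R_i = (-4.8 + 5.0 − 3.1 + 7.2 − 2.3 + 11.3) / 6 = 2.2167%
Mean R_m = (-3.4 + 0.7 − 2.8 + 5.6 + 1.3 + 7.3) / 6 = 1.4500%
Σ(R_i − R̄_i)(R_m − R̄_m) = 129.0350  ⇒  Cov = 129.0350 / 6 = 21.5058
Σ(R_m − R̄_m)² = 93.6150  ⇒  Var(R_m) = 93.6150 / 6 = 15.6025
β = Cov / Var(R_m) = 21.5058 / 15.6025 = 1.3784

1.378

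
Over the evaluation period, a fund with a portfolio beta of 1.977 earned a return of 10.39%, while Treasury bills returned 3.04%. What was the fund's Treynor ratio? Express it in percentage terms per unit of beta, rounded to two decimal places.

3.72%

Treynor = (R_P − R_f) / β_P = (10.39% − 3.04%) / 1.9770 = 7.35% / 1.9770 = 3.72%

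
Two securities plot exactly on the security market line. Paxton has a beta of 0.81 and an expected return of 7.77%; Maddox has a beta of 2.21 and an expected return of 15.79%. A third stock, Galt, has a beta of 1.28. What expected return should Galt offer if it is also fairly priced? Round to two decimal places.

MRP (SML slope) = (15.79% − 7.77%) / (2.21 − 0.81) = 8.02% / 1.40 = 5.7286%
R_f (intercept) = 7.77% − 0.81 × 5.7286% = 3.1298%
E(R_Galt) = R_f + β × MRP = 3.1298% + 1.28 × 5.7286% = 10.46%

10.46%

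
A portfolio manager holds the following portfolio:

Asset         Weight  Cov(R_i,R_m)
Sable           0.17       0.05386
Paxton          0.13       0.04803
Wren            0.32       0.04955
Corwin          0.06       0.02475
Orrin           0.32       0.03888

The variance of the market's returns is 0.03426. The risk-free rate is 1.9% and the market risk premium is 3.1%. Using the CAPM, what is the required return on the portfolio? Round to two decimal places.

β_Sable = 0.05386 / 0.03426 = 1.5721
β_Paxton = 0.04803 / 0.03426 = 1.4019
β_Wren = 0.04955 / 0.03426 = 1.4463
β_Corwin = 0.02475 / 0.03426 = 0.7224
β_Orrin = 0.03888 / 0.03426 = 1.1349
β_P = Σ w_i β_i = 0.17×1.5721 + 0.13×1.4019 + 0.32×1.4463 + 0.06×0.7224 + 0.32×1.1349 = 1.3188
E(R_P) = R_f + β_P × MRP = 1.9% + 1.3188 × 3.1% = 5.99%

5.99%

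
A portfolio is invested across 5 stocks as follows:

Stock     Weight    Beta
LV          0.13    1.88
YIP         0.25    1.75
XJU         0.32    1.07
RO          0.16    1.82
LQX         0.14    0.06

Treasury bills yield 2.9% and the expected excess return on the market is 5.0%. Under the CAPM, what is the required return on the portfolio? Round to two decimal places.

9.52%

β_P = Σ w_i β_i = 0.13×1.88 + 0.25×1.75 + 0.32×1.07 + 0.16×1.82 + 0.14×0.06 = 1.3239
E(R_P) = R_f + β_P × MRP = 2.9% + 1.3239 × 5.0% = 9.52%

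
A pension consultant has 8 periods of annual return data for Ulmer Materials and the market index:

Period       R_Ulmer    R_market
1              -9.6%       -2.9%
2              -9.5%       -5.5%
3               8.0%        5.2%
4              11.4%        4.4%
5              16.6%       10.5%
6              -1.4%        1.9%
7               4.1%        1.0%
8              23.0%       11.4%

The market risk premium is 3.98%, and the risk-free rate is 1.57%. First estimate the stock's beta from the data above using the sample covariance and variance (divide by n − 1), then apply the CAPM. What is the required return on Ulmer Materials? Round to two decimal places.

9.22%

Mean R_i = (-9.6 − 9.5 + 8.0 + 11.4 + 16.6 − 1.4 + 4.1 + 23.0) / 8 = 5.3250%
Mean R_m = (-2.9 − 5.5 + 5.2 + 4.4 + 10.5 + 1.9 + 1.0 + 11.4) / 8 = 3.2500%
Σ(R_i − R̄_i)(R_m − R̄_m) = 471.3400  ⇒  Cov = 471.3400 / 7 = 67.3343
Σ(R_m − R̄_m)² = 245.3800  ⇒  Var(R_m) = 245.3800 / 7 = 35.0543
β = Cov / Var(R_m) = 67.3343 / 35.0543 = 1.9209
E(R) = R_f + β × MRP = 1.57% + 1.9209 × 3.98% = 9.22%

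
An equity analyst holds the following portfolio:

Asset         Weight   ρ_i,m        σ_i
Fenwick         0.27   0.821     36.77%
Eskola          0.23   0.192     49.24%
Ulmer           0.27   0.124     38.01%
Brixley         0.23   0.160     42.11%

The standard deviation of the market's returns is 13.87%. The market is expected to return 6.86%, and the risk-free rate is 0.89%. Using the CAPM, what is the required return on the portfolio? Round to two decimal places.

6.55%

β_Fenwick = 0.821 × 36.77% / 13.87% = 2.1765
β_Eskola = 0.192 × 49.24% / 13.87% = 0.6816
β_Ulmer = 0.124 × 38.01% / 13.87% = 0.3398
β_Brixley = 0.160 × 42.11% / 13.87% = 0.4858
β_P = Σ w_i β_i = 0.27×2.1765 + 0.23×0.6816 + 0.27×0.3398 + 0.23×0.4858 = 0.9479
MRP = 6.86% − 0.89% = 5.97%
E(R_P) = R_f + β_P × MRP = 0.89% + 0.9479 × 5.97% = 6.55%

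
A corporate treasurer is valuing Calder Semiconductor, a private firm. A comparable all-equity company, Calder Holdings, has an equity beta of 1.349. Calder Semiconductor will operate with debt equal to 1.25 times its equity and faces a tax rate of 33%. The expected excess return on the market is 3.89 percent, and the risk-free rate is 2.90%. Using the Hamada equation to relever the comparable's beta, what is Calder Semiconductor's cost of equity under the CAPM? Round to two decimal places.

β_L = β_U × [1 + (1 − t)(D/E)] = 1.349 × [1 + (1 − 0.33) × 1.25]
    = 1.349 × [1 + 0.67 × 1.25] = 1.349 × 1.8375 = 2.4788
E(R) = R_f + β_L × MRP = 2.90% + 2.4788 × 3.89% = 12.54%

12.54%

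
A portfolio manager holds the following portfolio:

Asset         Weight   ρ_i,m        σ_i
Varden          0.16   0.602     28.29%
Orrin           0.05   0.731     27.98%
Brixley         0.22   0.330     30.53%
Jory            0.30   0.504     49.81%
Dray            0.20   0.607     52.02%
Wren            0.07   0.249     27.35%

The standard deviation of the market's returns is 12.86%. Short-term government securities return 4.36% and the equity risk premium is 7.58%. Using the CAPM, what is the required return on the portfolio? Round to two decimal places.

16.32%

β_Varden = 0.602 × 28.29% / 12.86% = 1.3243
β_Orrin = 0.731 × 27.98% / 12.86% = 1.5905
β_Brixley = 0.330 × 30.53% / 12.86% = 0.7834
β_Jory = 0.504 × 49.81% / 12.86% = 1.9521
β_Dray = 0.607 × 52.02% / 12.86% = 2.4554
β_Wren = 0.249 × 27.35% / 12.86% = 0.5296
β_P = Σ w_i β_i = 0.16×1.3243 + 0.05×1.5905 + 0.22×0.7834 + 0.30×1.9521 + 0.20×2.4554 + 0.07×0.5296 = 1.5775
E(R_P) = R_f + β_P × MRP = 4.36% + 1.5775 × 7.58% = 16.32%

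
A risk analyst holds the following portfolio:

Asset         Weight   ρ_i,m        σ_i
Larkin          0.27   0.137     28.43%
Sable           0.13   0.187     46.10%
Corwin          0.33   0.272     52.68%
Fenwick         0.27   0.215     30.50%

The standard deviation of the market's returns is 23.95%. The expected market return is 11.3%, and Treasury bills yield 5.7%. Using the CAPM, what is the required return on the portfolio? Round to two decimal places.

β_Larkin = 0.137 × 28.43% / 23.95% = 0.1626
β_Sable = 0.187 × 46.10% / 23.95% = 0.3599
β_Corwin = 0.272 × 52.68% / 23.95% = 0.5983
β_Fenwick = 0.215 × 30.50% / 23.95% = 0.2738
β_P = Σ w_i β_i = 0.27×0.1626 + 0.13×0.3599 + 0.33×0.5983 + 0.27×0.2738 = 0.3621
MRP = 11.3% − 5.7% = 5.60%
E(R_P) = R_f + β_P × MRP = 5.7% + 0.3621 × 5.6% = 7.73%

7.73%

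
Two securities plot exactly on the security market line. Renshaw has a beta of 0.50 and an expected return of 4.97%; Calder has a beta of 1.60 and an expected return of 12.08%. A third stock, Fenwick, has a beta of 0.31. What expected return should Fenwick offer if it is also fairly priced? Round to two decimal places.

MRP (SML slope) = (12.08% − 4.97%) / (1.60 − 0.50) = 7.11% / 1.10 = 6.4636%
R_f (intercept) = 4.97% − 0.50 × 6.4636% = 1.7382%
E(R_Fenwick) = R_f + β × MRP = 1.7382% + 0.31 × 6.4636% = 3.74%

3.74%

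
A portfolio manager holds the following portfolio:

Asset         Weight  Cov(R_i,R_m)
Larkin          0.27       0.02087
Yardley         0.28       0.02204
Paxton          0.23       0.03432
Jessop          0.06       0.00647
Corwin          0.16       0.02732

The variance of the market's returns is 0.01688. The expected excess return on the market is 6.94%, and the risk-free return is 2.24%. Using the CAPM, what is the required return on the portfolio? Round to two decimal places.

12.30%

β_Larkin = 0.02087 / 0.01688 = 1.2364
β_Yardley = 0.02204 / 0.01688 = 1.3057
β_Paxton = 0.03432 / 0.01688 = 2.0332
β_Jessop = 0.00647 / 0.01688 = 0.3833
β_Corwin = 0.02732 / 0.01688 = 1.6185
β_P = Σ w_i β_i = 0.27×1.2364 + 0.28×1.3057 + 0.23×2.0332 + 0.06×0.3833 + 0.16×1.6185 = 1.4490
E(R_P) = R_f + β_P × MRP = 2.24% + 1.4490 × 6.94% = 12.30%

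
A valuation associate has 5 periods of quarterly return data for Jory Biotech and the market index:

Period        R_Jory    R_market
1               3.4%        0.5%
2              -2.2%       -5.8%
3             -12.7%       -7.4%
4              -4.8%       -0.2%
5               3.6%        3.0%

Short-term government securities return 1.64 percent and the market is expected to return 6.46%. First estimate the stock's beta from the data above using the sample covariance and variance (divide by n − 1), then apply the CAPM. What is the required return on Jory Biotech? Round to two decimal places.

Mean R_i = (3.4 − 2.2 − 12.7 − 4.8 + 3.6) / 5 = -2.5400%
Mean R_m = (0.5 − 5.8 − 7.4 − 0.2 + 3.0) / 5 = -1.9800%
Σ(R_i − R̄_i)(R_m − R̄_m) = 95.0540  ⇒  Cov = 95.0540 / 4 = 23.7635
Σ(R_m − R̄_m)² = 78.0880  ⇒  Var(R_m) = 78.0880 / 4 = 19.5220
β = Cov / Var(R_m) = 23.7635 / 19.5220 = 1.2173
MRP = 6.46% − 1.64% = 4.82%
E(R) = R_f + β × MRP = 1.64% + 1.2173 × 4.82% = 7.51%

7.51%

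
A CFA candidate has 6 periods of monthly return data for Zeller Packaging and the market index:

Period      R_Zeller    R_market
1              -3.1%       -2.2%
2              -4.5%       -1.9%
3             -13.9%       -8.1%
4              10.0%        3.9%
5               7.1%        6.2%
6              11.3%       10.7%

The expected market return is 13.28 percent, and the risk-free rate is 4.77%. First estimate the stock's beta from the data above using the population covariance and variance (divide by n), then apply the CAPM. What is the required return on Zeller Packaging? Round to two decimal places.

16.69%

Mean R_i = (-3.1 − 4.5 − 13.9 + 10.0 + 7.1 + 11.3) / 6 = 1.1500%
Mean R_m = (-2.2 − 1.9 − 8.1 + 3.9 + 6.2 + 10.7) / 6 = 1.4333%
Σ(R_i − R̄_i)(R_m − R̄_m) = 322.0000  ⇒  Cov = 322.0000 / 6 = 53.6667
Σ(R_m − R̄_m)² = 229.8733  ⇒  Var(R_m) = 229.8733 / 6 = 38.3122
β = Cov / Var(R_m) = 53.6667 / 38.3122 = 1.4008
MRP = 13.28% − 4.77% = 8.51%
E(R) = R_f + β × MRP = 4.77% + 1.4008 × 8.51% = 16.69%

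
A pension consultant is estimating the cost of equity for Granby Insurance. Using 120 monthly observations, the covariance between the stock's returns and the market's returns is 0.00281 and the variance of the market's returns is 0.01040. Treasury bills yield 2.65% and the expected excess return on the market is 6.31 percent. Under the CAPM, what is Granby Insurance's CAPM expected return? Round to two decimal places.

4.35%

β = Cov(R_i, R_m) / Var(R_m) = 0.00281 / 0.01040 = 0.2702
E(R) = R_f + β × MRP = 2.65% + 0.2702 × 6.31% = 4.35%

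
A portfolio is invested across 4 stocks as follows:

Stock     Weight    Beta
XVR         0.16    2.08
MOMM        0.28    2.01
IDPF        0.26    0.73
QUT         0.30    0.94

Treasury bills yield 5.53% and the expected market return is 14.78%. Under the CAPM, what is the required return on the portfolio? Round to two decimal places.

18.18%

β_P = Σ w_i β_i = 0.16×2.08 + 0.28×2.01 + 0.26×0.73 + 0.30×0.94 = 1.3674
MRP = 14.78% − 5.53% = 9.25%
E(R_P) = R_f + β_P × MRP = 5.53% + 1.3674 × 9.25% = 18.18%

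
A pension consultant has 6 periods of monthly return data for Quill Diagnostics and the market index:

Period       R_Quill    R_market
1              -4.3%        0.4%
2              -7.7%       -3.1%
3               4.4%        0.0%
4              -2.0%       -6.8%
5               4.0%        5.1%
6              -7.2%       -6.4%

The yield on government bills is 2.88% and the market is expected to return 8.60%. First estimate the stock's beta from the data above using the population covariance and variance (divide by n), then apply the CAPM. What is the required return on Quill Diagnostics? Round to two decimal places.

7.25%

Mean R_i = (-4.3 − 7.7 + 4.4 − 2.0 + 4.0 − 7.2) / 6 = -2.1333%
Mean R_m = (0.4 − 3.1 + 0.0 − 6.8 + 5.1 − 6.4) / 6 = -1.8000%
Σ(R_i − R̄_i)(R_m − R̄_m) = 79.1900  ⇒  Cov = 79.1900 / 6 = 13.1983
Σ(R_m − R̄_m)² = 103.5400  ⇒  Var(R_m) = 103.5400 / 6 = 17.2567
β = Cov / Var(R_m) = 13.1983 / 17.2567 = 0.7648
MRP = 8.60% − 2.88% = 5.72%
E(R) = R_f + β × MRP = 2.88% + 0.7648 × 5.72% = 7.25%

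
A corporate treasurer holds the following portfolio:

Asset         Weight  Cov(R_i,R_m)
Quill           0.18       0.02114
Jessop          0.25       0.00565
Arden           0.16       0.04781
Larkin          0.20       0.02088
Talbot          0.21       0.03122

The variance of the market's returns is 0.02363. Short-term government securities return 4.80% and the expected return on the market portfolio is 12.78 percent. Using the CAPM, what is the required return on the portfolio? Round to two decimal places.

β_Quill = 0.02114 / 0.02363 = 0.8946
β_Jessop = 0.00565 / 0.02363 = 0.2391
β_Arden = 0.04781 / 0.02363 = 2.0233
β_Larkin = 0.02088 / 0.02363 = 0.8836
β_Talbot = 0.03122 / 0.02363 = 1.3212
β_P = Σ w_i β_i = 0.18×0.8946 + 0.25×0.2391 + 0.16×2.0233 + 0.20×0.8836 + 0.21×1.3212 = 0.9987
MRP = 12.78% − 4.80% = 7.98%
E(R_P) = R_f + β_P × MRP = 4.80% + 0.9987 × 7.98% = 12.77%

12.77%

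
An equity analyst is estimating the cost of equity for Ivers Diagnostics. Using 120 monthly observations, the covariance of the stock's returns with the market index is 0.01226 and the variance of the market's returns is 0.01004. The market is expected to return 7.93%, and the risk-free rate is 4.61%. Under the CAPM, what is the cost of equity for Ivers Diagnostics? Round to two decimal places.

β = Cov(R_i, R_m) / Var(R_m) = 0.01226 / 0.01004 = 1.2211
MRP = 7.93% − 4.61% = 3.32%
E(R) = R_f + β × MRP = 4.61% + 1.2211 × 3.32% = 8.66%

8.66%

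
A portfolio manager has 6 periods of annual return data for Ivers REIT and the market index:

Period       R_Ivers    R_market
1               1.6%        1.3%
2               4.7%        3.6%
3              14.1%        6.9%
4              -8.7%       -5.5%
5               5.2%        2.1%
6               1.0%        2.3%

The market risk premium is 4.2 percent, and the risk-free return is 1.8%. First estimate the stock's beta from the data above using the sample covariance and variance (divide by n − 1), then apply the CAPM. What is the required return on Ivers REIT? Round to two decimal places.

9.15%

Mean R_i = (1.6 + 4.7 + 14.1 − 8.7 + 5.2 + 1.0) / 6 = 2.9833%
Mean R_m = (1.3 + 3.6 + 6.9 − 5.5 + 2.1 + 2.3) / 6 = 1.7833%
Σ(R_i − R̄_i)(R_m − R̄_m) = 145.4383  ⇒  Cov = 145.4383 / 5 = 29.0877
Σ(R_m − R̄_m)² = 83.1283  ⇒  Var(R_m) = 83.1283 / 5 = 16.6257
β = Cov / Var(R_m) = 29.0877 / 16.6257 = 1.7496
E(R) = R_f + β × MRP = 1.8% + 1.7496 × 4.2% = 9.15%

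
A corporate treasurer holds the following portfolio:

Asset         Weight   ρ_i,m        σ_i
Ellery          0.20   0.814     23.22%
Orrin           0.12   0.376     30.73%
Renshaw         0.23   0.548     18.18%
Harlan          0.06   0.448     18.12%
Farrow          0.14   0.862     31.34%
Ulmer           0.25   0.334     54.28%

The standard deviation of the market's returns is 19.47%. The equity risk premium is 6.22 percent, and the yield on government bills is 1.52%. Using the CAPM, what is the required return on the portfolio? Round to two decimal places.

6.71%

β_Ellery = 0.814 × 23.22% / 19.47% = 0.9708
β_Orrin = 0.376 × 30.73% / 19.47% = 0.5935
β_Renshaw = 0.548 × 18.18% / 19.47% = 0.5117
β_Harlan = 0.448 × 18.12% / 19.47% = 0.4169
β_Farrow = 0.862 × 31.34% / 19.47% = 1.3875
β_Ulmer = 0.334 × 54.28% / 19.47% = 0.9312
β_P = Σ w_i β_i = 0.20×0.9708 + 0.12×0.5935 + 0.23×0.5117 + 0.06×0.4169 + 0.14×1.3875 + 0.25×0.9312 = 0.8351
E(R_P) = R_f + β_P × MRP = 1.52% + 0.8351 × 6.22% = 6.71%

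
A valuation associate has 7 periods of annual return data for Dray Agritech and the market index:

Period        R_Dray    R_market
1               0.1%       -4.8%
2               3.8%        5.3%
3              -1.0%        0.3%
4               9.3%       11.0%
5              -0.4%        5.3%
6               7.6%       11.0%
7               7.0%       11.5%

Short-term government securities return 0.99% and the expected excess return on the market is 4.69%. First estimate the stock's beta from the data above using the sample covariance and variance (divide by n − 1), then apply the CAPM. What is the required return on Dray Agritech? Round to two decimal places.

Mean R_i = (0.1 + 3.8 − 1.0 + 9.3 − 0.4 + 7.6 + 7.0) / 7 = 3.7714%
Mean R_m = (-4.8 + 5.3 + 0.3 + 11.0 + 5.3 + 11.0 + 11.5) / 7 = 5.6571%
Σ(R_i − R̄_i)(R_m − R̄_m) = 134.2914  ⇒  Cov = 134.2914 / 6 = 22.3819
Σ(R_m − R̄_m)² = 229.5371  ⇒  Var(R_m) = 229.5371 / 6 = 38.2562
β = Cov / Var(R_m) = 22.3819 / 38.2562 = 0.5851
E(R) = R_f + β × MRP = 0.99% + 0.5851 × 4.69% = 3.73%

3.73%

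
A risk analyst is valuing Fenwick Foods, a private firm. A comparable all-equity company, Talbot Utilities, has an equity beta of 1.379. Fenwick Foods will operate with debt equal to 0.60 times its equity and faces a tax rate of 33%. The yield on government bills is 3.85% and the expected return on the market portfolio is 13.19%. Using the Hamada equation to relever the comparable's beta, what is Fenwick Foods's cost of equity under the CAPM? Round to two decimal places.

β_L = β_U × [1 + (1 − t)(D/E)] = 1.379 × [1 + (1 − 0.33) × 0.60]
    = 1.379 × [1 + 0.67 × 0.60] = 1.379 × 1.4020 = 1.9334
MRP = 13.19% − 3.85% = 9.34%
E(R) = R_f + β_L × MRP = 3.85% + 1.9334 × 9.34% = 21.91%

21.91%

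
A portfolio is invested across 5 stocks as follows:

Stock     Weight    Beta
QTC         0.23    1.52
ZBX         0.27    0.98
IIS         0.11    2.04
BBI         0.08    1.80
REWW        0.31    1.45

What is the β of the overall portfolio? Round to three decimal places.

1.432

β_P = Σ w_i β_i = 0.23×1.52 + 0.27×0.98 + 0.11×2.04 + 0.08×1.80 + 0.31×1.45 = 1.4321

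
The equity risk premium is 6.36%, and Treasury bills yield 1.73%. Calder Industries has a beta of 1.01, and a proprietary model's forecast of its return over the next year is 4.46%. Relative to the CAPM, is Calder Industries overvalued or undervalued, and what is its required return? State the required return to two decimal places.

Overvalued; required return 8.15%

Required return = R_f + β·MRP = 1.73% + 1.01 × 6.36% = 8.15%
Forecast 4.46% < required 8.15% → the stock plots below the SML → overvalued.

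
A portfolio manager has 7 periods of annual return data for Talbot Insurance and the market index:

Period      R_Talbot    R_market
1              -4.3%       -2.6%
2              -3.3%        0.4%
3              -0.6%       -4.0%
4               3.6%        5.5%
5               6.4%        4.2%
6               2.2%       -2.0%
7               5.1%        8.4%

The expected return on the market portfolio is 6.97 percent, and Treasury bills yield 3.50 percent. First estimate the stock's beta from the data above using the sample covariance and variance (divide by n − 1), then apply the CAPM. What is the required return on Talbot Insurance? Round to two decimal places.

5.73%

Mean R_i = (-4.3 − 3.3 − 0.6 + 3.6 + 6.4 + 2.2 + 5.1) / 7 = 1.3000%
Mean R_m = (-2.6 + 0.4 − 4.0 + 5.5 + 4.2 − 2.0 + 8.4) / 7 = 1.4143%
Σ(R_i − R̄_i)(R_m − R̄_m) = 84.5100  ⇒  Cov = 84.5100 / 6 = 14.0850
Σ(R_m − R̄_m)² = 131.3686  ⇒  Var(R_m) = 131.3686 / 6 = 21.8948
β = Cov / Var(R_m) = 14.0850 / 21.8948 = 0.6433
MRP = 6.97% − 3.50% = 3.47%
E(R) = R_f + β × MRP = 3.50% + 0.6433 × 3.47% = 5.73%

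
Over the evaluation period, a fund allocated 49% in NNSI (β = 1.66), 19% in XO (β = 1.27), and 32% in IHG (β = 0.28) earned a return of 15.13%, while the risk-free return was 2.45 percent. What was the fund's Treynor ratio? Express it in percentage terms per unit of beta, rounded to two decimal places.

β_P = 0.49×1.66 + 0.19×1.27 + 0.32×0.28 = 1.1443
Treynor = (R_P − R_f) / β_P = (15.13% − 2.45%) / 1.1443 = 12.68% / 1.1443 = 11.08%

11.08%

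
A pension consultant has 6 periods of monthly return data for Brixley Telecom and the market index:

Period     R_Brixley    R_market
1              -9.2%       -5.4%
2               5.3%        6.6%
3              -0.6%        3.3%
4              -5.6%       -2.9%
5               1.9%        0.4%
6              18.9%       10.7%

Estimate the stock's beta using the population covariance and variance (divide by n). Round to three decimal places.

Mean R_i = (-9.2 + 5.3 − 0.6 − 5.6 + 1.9 + 18.9) / 6 = 1.7833%
Mean R_m = (-5.4 + 6.6 + 3.3 − 2.9 + 0.4 + 10.7) / 6 = 2.1167%
Σ(R_i − R̄_i)(R_m − R̄_m) = 279.2617  ⇒  Cov = 279.2617 / 6 = 46.5436
Σ(R_m − R̄_m)² = 179.7883  ⇒  Var(R_m) = 179.7883 / 6 = 29.9647
β = Cov / Var(R_m) = 46.5436 / 29.9647 = 1.5533

1.553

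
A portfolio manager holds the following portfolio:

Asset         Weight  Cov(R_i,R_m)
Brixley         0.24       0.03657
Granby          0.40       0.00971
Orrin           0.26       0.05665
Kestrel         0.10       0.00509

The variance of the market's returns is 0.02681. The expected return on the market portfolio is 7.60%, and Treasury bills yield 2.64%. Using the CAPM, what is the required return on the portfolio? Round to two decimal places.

β_Brixley = 0.03657 / 0.02681 = 1.3640
β_Granby = 0.00971 / 0.02681 = 0.3622
β_Orrin = 0.05665 / 0.02681 = 2.1130
β_Kestrel = 0.00509 / 0.02681 = 0.1899
β_P = Σ w_i β_i = 0.24×1.3640 + 0.40×0.3622 + 0.26×2.1130 + 0.10×0.1899 = 1.0406
MRP = 7.60% − 2.64% = 4.96%
E(R_P) = R_f + β_P × MRP = 2.64% + 1.0406 × 4.96% = 7.80%

7.80%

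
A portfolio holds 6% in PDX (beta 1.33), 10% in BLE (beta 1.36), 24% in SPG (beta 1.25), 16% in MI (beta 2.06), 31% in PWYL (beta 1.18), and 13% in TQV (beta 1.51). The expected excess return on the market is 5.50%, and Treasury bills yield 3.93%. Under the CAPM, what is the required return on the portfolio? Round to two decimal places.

11.67%

β_P = Σ w_i β_i = 0.06×1.33 + 0.10×1.36 + 0.24×1.25 + 0.16×2.06 + 0.31×1.18 + 0.13×1.51 = 1.4075
E(R_P) = R_f + β_P × MRP = 3.93% + 1.4075 × 5.50% = 11.67%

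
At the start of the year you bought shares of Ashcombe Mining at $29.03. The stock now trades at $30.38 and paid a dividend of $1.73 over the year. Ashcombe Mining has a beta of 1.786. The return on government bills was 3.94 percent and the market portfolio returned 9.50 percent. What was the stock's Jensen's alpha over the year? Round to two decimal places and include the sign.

-3.26%

Realised HPR = (P1 + D1 − P0) / P0 = (30.38 + 1.73 − 29.03) / 29.03 = 3.08 / 29.03 = 10.6097%
MRP = 9.50% − 3.94% = 5.56%
CAPM required = R_f + β·MRP = 3.94% + 1.786 × 5.56% = 13.87016%
α = realised − required = 10.6097% − 13.87016% = -3.26%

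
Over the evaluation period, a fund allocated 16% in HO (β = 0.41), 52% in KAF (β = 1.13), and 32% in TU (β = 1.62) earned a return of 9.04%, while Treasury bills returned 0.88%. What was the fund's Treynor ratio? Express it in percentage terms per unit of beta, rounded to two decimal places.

6.96%

β_P = 0.16×0.41 + 0.52×1.13 + 0.32×1.62 = 1.1716
Treynor = (R_P − R_f) / β_P = (9.04% − 0.88%) / 1.1716 = 8.16% / 1.1716 = 6.96%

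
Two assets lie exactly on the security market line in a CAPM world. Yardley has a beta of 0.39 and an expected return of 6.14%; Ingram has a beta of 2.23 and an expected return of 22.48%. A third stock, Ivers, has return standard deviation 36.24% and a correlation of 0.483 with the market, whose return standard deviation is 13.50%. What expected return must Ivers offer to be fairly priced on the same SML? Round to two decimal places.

14.19%

MRP = (22.48% − 6.14%) / (2.23 − 0.39) = 8.8804%
R_f = 6.14% − 0.39 × 8.8804% = 2.6766%
β_Ivers = ρ·σ_i/σ_m = 0.483 × 36.24 / 13.50 = 1.2966
E(R_Ivers) = R_f + β × MRP = 2.6766% + 1.2966 × 8.8804% = 14.19%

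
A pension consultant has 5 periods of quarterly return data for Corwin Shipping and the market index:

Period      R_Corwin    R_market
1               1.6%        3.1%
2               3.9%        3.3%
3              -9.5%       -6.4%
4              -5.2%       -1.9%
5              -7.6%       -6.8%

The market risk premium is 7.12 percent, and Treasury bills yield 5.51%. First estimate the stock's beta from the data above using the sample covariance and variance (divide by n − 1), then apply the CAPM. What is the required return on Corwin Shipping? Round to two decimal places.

13.72%

Mean R_i = (1.6 + 3.9 − 9.5 − 5.2 − 7.6) / 5 = -3.3600%
Mean R_m = (3.1 + 3.3 − 6.4 − 1.9 − 6.8) / 5 = -1.7400%
Σ(R_i − R̄_i)(R_m − R̄_m) = 110.9580  ⇒  Cov = 110.9580 / 4 = 27.7395
Σ(R_m − R̄_m)² = 96.1720  ⇒  Var(R_m) = 96.1720 / 4 = 24.0430
β = Cov / Var(R_m) = 27.7395 / 24.0430 = 1.1537
E(R) = R_f + β × MRP = 5.51% + 1.1537 × 7.12% = 13.72%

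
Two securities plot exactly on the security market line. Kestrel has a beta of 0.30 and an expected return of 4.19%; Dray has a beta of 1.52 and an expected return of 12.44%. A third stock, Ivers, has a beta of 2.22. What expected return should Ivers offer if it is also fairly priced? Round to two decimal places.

17.17%

MRP (SML slope) = (12.44% − 4.19%) / (1.52 − 0.30) = 8.25% / 1.22 = 6.7623%
R_f (intercept) = 4.19% − 0.30 × 6.7623% = 2.1613%
E(R_Ivers) = R_f + β × MRP = 2.1613% + 2.22 × 6.7623% = 17.17%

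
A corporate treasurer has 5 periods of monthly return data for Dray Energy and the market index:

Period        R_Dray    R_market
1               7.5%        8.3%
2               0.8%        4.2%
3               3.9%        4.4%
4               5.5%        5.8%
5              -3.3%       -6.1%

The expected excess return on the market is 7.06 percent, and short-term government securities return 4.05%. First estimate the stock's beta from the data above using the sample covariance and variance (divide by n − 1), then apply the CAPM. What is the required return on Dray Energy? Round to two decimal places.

9.10%

Mean R_i = (7.5 + 0.8 + 3.9 + 5.5 − 3.3) / 5 = 2.8800%
Mean R_m = (8.3 + 4.2 + 4.4 + 5.8 − 6.1) / 5 = 3.3200%
Σ(R_i − R̄_i)(R_m − R̄_m) = 86.9920  ⇒  Cov = 86.9920 / 4 = 21.7480
Σ(R_m − R̄_m)² = 121.6280  ⇒  Var(R_m) = 121.6280 / 4 = 30.4070
β = Cov / Var(R_m) = 21.7480 / 30.4070 = 0.7152
E(R) = R_f + β × MRP = 4.05% + 0.7152 × 7.06% = 9.10%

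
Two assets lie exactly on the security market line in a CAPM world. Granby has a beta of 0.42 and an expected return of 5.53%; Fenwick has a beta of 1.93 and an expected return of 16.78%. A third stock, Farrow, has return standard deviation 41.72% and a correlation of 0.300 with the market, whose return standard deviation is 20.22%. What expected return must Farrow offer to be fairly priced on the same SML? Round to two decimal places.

MRP = (16.78% − 5.53%) / (1.93 − 0.42) = 7.4503%
R_f = 5.53% − 0.42 × 7.4503% = 2.4009%
β_Farrow = ρ·σ_i/σ_m = 0.300 × 41.72 / 20.22 = 0.6190
E(R_Farrow) = R_f + β × MRP = 2.4009% + 0.6190 × 7.4503% = 7.01%

7.01%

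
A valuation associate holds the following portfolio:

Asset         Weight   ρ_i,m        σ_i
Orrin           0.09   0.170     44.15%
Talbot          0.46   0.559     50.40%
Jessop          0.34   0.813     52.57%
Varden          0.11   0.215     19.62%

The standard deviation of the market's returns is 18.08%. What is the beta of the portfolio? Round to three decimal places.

1.584

β_Orrin = 0.170 × 44.15% / 18.08% = 0.4151
β_Talbot = 0.559 × 50.40% / 18.08% = 1.5583
β_Jessop = 0.813 × 52.57% / 18.08% = 2.3639
β_Varden = 0.215 × 19.62% / 18.08% = 0.2333
β_P = Σ w_i β_i = 0.09×0.4151 + 0.46×1.5583 + 0.34×2.3639 + 0.11×0.2333 = 1.5836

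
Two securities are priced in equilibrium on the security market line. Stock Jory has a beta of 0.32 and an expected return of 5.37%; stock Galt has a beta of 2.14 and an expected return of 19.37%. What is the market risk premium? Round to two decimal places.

7.69%

Both satisfy E(R) = R_f + β·MRP, so the slope of the SML is
MRP = (19.37% − 5.37%) / (2.14 − 0.32) = 14.00% / 1.82 = 7.6923%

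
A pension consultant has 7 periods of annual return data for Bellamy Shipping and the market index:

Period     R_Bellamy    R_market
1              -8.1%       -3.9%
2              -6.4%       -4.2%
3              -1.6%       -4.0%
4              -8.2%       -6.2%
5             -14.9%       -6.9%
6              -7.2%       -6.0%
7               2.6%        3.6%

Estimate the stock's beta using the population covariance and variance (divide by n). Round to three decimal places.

1.311

Mean R_i = (-8.1 − 6.4 − 1.6 − 8.2 − 14.9 − 7.2 + 2.6) / 7 = -6.2571%
Mean R_m = (-3.9 − 4.2 − 4.0 − 6.2 − 6.9 − 6.0 + 3.6) / 7 = -3.9429%
Σ(R_i − R̄_i)(R_m − R̄_m) = 98.3829  ⇒  Cov = 98.3829 / 7 = 14.0547
Σ(R_m − R̄_m)² = 75.0371  ⇒  Var(R_m) = 75.0371 / 7 = 10.7196
β = Cov / Var(R_m) = 14.0547 / 10.7196 = 1.3111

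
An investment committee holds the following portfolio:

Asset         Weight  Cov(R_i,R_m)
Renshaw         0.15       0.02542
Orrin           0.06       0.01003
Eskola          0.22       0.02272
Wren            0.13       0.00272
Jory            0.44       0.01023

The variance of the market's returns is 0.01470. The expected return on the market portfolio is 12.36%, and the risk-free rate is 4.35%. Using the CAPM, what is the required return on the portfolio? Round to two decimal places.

β_Renshaw = 0.02542 / 0.01470 = 1.7293
β_Orrin = 0.01003 / 0.01470 = 0.6823
β_Eskola = 0.02272 / 0.01470 = 1.5456
β_Wren = 0.00272 / 0.01470 = 0.1850
β_Jory = 0.01023 / 0.01470 = 0.6959
β_P = Σ w_i β_i = 0.15×1.7293 + 0.06×0.6823 + 0.22×1.5456 + 0.13×0.1850 + 0.44×0.6959 = 0.9706
MRP = 12.36% − 4.35% = 8.01%
E(R_P) = R_f + β_P × MRP = 4.35% + 0.9706 × 8.01% = 12.12%

12.12%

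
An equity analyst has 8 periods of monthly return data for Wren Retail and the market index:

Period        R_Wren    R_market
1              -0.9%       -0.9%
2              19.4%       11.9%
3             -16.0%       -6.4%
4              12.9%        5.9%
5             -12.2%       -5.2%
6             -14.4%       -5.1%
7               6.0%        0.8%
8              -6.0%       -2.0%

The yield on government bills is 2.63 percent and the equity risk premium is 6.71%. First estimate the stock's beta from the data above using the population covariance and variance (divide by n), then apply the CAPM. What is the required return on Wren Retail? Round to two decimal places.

16.32%

Mean R_i = (-0.9 + 19.4 − 16.0 + 12.9 − 12.2 − 14.4 + 6.0 − 6.0) / 8 = -1.4000%
Mean R_m = (-0.9 + 11.9 − 6.4 + 5.9 − 5.2 − 5.1 + 0.8 − 2.0) / 8 = -0.1250%
Σ(R_i − R̄_i)(R_m − R̄_m) = 562.4600  ⇒  Cov = 562.4600 / 8 = 70.3075
Σ(R_m − R̄_m)² = 275.7550  ⇒  Var(R_m) = 275.7550 / 8 = 34.4694
β = Cov / Var(R_m) = 70.3075 / 34.4694 = 2.0397
E(R) = R_f + β × MRP = 2.63% + 2.0397 × 6.71% = 16.32%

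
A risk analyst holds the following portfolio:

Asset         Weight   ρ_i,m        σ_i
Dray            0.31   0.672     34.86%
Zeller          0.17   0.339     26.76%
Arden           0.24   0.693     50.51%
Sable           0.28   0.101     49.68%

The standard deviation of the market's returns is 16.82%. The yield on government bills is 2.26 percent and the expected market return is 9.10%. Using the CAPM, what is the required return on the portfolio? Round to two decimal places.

β_Dray = 0.672 × 34.86% / 16.82% = 1.3927
β_Zeller = 0.339 × 26.76% / 16.82% = 0.5393
β_Arden = 0.693 × 50.51% / 16.82% = 2.0811
β_Sable = 0.101 × 49.68% / 16.82% = 0.2983
β_P = Σ w_i β_i = 0.31×1.3927 + 0.17×0.5393 + 0.24×2.0811 + 0.28×0.2983 = 1.1064
MRP = 9.10% − 2.26% = 6.84%
E(R_P) = R_f + β_P × MRP = 2.26% + 1.1064 × 6.84% = 9.83%

9.83%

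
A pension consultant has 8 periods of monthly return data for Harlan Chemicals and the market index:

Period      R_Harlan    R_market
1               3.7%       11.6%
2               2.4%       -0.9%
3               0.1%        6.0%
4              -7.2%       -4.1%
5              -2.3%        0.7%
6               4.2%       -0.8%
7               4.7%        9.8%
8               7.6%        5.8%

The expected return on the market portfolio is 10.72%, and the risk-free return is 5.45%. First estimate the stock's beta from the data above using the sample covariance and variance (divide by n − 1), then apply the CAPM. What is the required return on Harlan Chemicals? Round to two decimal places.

Mean R_i = (3.7 + 2.4 + 0.1 − 7.2 − 2.3 + 4.2 + 4.7 + 7.6) / 8 = 1.6500%
Mean R_m = (11.6 − 0.9 + 6.0 − 4.1 + 0.7 − 0.8 + 9.8 + 5.8) / 8 = 3.5125%
Σ(R_i − R̄_i)(R_m − R̄_m) = 109.6850  ⇒  Cov = 109.6850 / 7 = 15.6693
Σ(R_m − R̄_m)² = 220.2888  ⇒  Var(R_m) = 220.2888 / 7 = 31.4698
β = Cov / Var(R_m) = 15.6693 / 31.4698 = 0.4979
MRP = 10.72% − 5.45% = 5.27%
E(R) = R_f + β × MRP = 5.45% + 0.4979 × 5.27% = 8.07%

8.07%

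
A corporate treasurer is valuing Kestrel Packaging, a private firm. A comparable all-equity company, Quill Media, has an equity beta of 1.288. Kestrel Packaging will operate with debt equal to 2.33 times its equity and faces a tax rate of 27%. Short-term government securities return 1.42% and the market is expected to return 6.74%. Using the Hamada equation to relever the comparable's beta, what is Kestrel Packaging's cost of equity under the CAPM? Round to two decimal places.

19.93%

β_L = β_U × [1 + (1 − t)(D/E)] = 1.288 × [1 + (1 − 0.27) × 2.33]
    = 1.288 × [1 + 0.73 × 2.33] = 1.288 × 2.7009 = 3.4788
MRP = 6.74% − 1.42% = 5.32%
E(R) = R_f + β_L × MRP = 1.42% + 3.4788 × 5.32% = 19.93%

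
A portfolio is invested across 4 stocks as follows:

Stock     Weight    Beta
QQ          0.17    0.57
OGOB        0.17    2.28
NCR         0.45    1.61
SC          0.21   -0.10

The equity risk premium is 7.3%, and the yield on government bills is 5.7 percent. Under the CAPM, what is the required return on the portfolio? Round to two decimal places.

β_P = Σ w_i β_i = 0.17×0.57 + 0.17×2.28 + 0.45×1.61 + 0.21×-0.10 = 1.1880
E(R_P) = R_f + β_P × MRP = 5.7% + 1.1880 × 7.3% = 14.37%

14.37%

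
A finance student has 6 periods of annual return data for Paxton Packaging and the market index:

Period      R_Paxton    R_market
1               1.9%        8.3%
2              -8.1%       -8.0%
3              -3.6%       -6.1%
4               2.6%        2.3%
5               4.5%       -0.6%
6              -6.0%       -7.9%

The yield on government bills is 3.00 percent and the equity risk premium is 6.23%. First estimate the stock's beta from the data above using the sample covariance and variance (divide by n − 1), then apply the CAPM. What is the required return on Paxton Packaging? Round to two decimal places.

6.95%

Mean R_i = (1.9 − 8.1 − 3.6 + 2.6 + 4.5 − 6.0) / 6 = -1.4500%
Mean R_m = (8.3 − 8.0 − 6.1 + 2.3 − 0.6 − 7.9) / 6 = -2.0000%
Σ(R_i − R̄_i)(R_m − R̄_m) = 135.8100  ⇒  Cov = 135.8100 / 5 = 27.1620
Σ(R_m − R̄_m)² = 214.1600  ⇒  Var(R_m) = 214.1600 / 5 = 42.8320
β = Cov / Var(R_m) = 27.1620 / 42.8320 = 0.6342
E(R) = R_f + β × MRP = 3.00% + 0.6342 × 6.23% = 6.95%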